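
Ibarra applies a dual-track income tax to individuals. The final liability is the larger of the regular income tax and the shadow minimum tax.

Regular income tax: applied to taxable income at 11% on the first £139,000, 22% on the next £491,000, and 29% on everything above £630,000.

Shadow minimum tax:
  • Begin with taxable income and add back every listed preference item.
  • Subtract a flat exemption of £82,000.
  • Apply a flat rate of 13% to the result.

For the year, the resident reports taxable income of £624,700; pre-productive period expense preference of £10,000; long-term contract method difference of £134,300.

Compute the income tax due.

£122,144

Regular income tax:
  £139,000 × 11% = £15,290
  £485,700 × 22% = £106,854
  → £122,144

Shadow minimum tax:
  Adjusted income: £624,700 + £10,000 + £134,300 = £769,000
  Less exemption £82,000 → base £687,000
  £687,000 × 13% = £89,310

£122,144 > £89,310, so the regular income tax governs.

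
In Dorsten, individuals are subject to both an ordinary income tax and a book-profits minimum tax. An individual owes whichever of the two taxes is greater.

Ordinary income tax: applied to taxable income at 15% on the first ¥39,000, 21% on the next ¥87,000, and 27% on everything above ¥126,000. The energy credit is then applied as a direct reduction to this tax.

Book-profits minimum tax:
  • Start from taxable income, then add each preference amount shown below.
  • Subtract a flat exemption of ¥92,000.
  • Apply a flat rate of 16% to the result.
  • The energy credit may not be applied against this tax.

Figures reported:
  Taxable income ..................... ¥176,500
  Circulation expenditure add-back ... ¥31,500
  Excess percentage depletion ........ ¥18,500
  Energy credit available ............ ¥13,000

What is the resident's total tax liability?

Book-profits minimum tax:
  Adjusted income: ¥176,500 + ¥31,500 + ¥18,500 = ¥226,500
  Less exemption ¥92,000 → base ¥134,500
  ¥134,500 × 16% = ¥21,520

Ordinary income tax:
  ¥39,000 × 15% = ¥5,850
  ¥87,000 × 21% = ¥18,270
  ¥50,500 × 27% = ¥13,635
  → ¥37,755
  Less energy credit ¥13,000 → ¥24,755

¥24,755 > ¥21,520, so the ordinary income tax governs.

¥24,755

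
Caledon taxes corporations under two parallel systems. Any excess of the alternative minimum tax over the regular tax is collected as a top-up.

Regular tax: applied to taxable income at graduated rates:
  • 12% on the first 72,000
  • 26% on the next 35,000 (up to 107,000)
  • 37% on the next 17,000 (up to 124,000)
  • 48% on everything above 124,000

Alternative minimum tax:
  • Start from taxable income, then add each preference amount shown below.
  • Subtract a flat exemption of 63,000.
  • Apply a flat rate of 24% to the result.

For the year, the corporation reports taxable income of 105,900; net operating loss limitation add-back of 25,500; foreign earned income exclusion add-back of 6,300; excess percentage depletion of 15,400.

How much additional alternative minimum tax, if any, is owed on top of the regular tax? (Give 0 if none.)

Regular tax:
  72,000 × 12% = 8,640
  33,900 × 26% = 8,814
  → 17,454

Alternative minimum tax:
  Adjusted income: 105,900 + 25,500 + 6,300 + 15,400 = 153,100
  Less exemption 63,000 → base 90,100
  90,100 × 24% = 21,624

Excess of alternative minimum tax over regular tax: 21,624 − 17,454 = 4,170.

4,170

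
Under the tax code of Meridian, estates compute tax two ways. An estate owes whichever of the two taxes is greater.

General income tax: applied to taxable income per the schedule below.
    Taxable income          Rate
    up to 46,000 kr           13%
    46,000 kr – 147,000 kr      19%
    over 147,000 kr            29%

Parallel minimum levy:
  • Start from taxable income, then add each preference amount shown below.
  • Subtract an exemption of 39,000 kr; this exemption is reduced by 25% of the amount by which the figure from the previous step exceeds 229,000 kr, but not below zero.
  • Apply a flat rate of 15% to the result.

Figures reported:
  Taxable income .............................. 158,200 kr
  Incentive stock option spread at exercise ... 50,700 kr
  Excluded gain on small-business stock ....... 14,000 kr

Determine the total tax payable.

28,418 kr

Parallel minimum levy:
  Adjusted income: 158,200 kr + 50,700 kr + 14,000 kr = 222,900 kr
  Exemption: 222,900 kr ≤ 229,000 kr, so full 39,000 kr applies
  Base: 222,900 kr − 39,000 kr = 183,900 kr
  183,900 kr × 15% = 27,585 kr

General income tax:
  46,000 kr × 13% = 5,980 kr
  101,000 kr × 19% = 19,190 kr
  11,200 kr × 29% = 3,248 kr
  → 28,418 kr

28,418 kr > 27,585 kr, so the general income tax governs.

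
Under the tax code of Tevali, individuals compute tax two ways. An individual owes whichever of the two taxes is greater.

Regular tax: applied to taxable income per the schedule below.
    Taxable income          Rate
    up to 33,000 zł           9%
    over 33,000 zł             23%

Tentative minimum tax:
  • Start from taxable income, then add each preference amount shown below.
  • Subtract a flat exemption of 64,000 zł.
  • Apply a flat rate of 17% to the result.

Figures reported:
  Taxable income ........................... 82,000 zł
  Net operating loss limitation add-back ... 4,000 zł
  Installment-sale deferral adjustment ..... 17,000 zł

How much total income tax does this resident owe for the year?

Tentative minimum tax:
  Adjusted income: 82,000 zł + 4,000 zł + 17,000 zł = 103,000 zł
  Less exemption 64,000 zł → base 39,000 zł
  39,000 zł × 17% = 6,630 zł

Regular tax:
  33,000 zł × 9% = 2,970 zł
  49,000 zł × 23% = 11,270 zł
  → 14,240 zł

14,240 zł > 6,630 zł, so the regular tax governs.

14,240 zł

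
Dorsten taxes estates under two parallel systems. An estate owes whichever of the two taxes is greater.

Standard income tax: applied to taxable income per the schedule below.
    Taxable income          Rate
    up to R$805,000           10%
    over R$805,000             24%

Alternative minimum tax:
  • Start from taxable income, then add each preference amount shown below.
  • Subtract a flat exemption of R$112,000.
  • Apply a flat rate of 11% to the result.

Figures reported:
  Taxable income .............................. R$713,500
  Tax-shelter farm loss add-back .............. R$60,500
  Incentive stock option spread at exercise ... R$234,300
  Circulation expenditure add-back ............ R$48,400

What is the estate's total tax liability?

Alternative minimum tax:
  Adjusted income: R$713,500 + R$60,500 + R$234,300 + R$48,400 = R$1,056,700
  Less exemption R$112,000 → base R$944,700
  R$944,700 × 11% = R$103,917

Standard income tax:
  R$713,500 × 10% = R$71,350

R$103,917 > R$71,350, so the alternative minimum tax is the binding amount.

R$103,917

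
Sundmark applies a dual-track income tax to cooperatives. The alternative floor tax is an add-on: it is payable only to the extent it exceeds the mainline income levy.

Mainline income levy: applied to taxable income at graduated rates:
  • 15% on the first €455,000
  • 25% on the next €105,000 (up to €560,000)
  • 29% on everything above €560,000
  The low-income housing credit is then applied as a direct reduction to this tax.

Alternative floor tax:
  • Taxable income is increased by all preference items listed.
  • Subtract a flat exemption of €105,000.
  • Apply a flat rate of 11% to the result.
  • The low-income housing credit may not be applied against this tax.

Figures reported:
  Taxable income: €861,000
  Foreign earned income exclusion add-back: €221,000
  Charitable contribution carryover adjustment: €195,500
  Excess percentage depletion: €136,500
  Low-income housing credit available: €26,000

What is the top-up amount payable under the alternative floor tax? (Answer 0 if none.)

€0

Alternative floor tax:
  Adjusted income: €861,000 + €221,000 + €195,500 + €136,500 = €1,414,000
  Less exemption €105,000 → base €1,309,000
  €1,309,000 × 11% = €143,990

Mainline income levy:
  €455,000 × 15% = €68,250
  €105,000 × 25% = €26,250
  €301,000 × 29% = €87,290
  → €181,790
  Less low-income housing credit €26,000 → €155,790

€143,990 ≤ €155,790, so no add-on is due.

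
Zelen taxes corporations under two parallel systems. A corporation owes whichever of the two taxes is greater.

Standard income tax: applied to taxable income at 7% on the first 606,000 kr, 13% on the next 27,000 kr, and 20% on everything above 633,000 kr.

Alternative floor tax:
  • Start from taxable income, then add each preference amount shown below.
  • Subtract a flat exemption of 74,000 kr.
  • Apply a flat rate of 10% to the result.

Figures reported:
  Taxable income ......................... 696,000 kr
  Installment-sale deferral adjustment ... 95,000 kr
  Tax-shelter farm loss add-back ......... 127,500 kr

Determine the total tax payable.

Standard income tax:
  606,000 kr × 7% = 42,420 kr
  27,000 kr × 13% = 3,510 kr
  63,000 kr × 20% = 12,600 kr
  → 58,530 kr

Alternative floor tax:
  Adjusted income: 696,000 kr + 95,000 kr + 127,500 kr = 918,500 kr
  Less exemption 74,000 kr → base 844,500 kr
  844,500 kr × 10% = 84,450 kr

84,450 kr > 58,530 kr, so the alternative floor tax is the binding amount.

84,450 kr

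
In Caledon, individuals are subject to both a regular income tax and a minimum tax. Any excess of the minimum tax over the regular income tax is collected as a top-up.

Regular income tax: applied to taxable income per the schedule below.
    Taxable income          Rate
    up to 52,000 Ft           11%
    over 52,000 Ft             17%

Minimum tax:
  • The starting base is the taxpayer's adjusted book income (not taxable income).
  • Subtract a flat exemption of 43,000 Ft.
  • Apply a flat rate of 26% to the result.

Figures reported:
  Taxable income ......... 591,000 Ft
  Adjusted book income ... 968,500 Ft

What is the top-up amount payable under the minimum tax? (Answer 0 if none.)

143,280 Ft

Minimum tax:
  Base (adjusted book income): 968,500 Ft
  Less exemption 43,000 Ft → base 925,500 Ft
  925,500 Ft × 26% = 240,630 Ft

Regular income tax:
  52,000 Ft × 11% = 5,720 Ft
  539,000 Ft × 17% = 91,630 Ft
  → 97,350 Ft

Excess of minimum tax over regular income tax: 240,630 Ft − 97,350 Ft = 143,280 Ft.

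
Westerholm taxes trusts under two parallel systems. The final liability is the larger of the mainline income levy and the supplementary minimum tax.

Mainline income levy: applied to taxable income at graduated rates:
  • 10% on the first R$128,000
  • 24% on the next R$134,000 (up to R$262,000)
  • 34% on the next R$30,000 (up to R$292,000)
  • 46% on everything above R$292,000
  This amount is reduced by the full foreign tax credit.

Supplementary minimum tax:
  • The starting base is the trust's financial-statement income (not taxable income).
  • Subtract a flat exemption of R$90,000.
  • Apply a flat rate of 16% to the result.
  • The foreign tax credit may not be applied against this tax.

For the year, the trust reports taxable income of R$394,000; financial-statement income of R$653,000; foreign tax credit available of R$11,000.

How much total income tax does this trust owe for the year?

Supplementary minimum tax:
  Base (financial-statement income): R$653,000
  Less exemption R$90,000 → base R$563,000
  R$563,000 × 16% = R$90,080

Mainline income levy:
  R$128,000 × 10% = R$12,800
  R$134,000 × 24% = R$32,160
  R$30,000 × 34% = R$10,200
  R$102,000 × 46% = R$46,920
  → R$102,080
  Less foreign tax credit R$11,000 → R$91,080

R$91,080 > R$90,080, so the mainline income levy governs.

R$91,080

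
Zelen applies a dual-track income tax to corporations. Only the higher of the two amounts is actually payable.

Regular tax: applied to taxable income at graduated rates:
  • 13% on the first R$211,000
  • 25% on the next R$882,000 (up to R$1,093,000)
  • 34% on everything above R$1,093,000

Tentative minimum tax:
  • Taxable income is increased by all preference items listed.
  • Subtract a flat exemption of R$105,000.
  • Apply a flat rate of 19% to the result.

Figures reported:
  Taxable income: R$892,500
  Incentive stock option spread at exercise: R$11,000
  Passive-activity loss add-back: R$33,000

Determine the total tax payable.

R$197,805

Tentative minimum tax:
  Adjusted income: R$892,500 + R$11,000 + R$33,000 = R$936,500
  Less exemption R$105,000 → base R$831,500
  R$831,500 × 19% = R$157,985

Regular tax:
  R$211,000 × 13% = R$27,430
  R$681,500 × 25% = R$170,375
  → R$197,805

R$197,805 > R$157,985, so the regular tax governs.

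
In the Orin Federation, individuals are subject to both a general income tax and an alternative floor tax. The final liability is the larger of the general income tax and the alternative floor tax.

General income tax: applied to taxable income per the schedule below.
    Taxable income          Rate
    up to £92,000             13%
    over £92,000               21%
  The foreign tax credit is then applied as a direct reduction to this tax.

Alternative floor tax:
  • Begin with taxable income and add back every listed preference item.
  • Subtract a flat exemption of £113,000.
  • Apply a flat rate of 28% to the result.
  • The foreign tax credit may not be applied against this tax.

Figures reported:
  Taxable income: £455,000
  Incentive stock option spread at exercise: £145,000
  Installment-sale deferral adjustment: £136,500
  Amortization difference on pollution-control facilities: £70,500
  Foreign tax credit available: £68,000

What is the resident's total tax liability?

£194,320

General income tax:
  £92,000 × 13% = £11,960
  £363,000 × 21% = £76,230
  → £88,190
  Less foreign tax credit £68,000 → £20,190

Alternative floor tax:
  Adjusted income: £455,000 + £145,000 + £136,500 + £70,500 = £807,000
  Less exemption £113,000 → base £694,000
  £694,000 × 28% = £194,320

£194,320 > £20,190, so the alternative floor tax is the binding amount.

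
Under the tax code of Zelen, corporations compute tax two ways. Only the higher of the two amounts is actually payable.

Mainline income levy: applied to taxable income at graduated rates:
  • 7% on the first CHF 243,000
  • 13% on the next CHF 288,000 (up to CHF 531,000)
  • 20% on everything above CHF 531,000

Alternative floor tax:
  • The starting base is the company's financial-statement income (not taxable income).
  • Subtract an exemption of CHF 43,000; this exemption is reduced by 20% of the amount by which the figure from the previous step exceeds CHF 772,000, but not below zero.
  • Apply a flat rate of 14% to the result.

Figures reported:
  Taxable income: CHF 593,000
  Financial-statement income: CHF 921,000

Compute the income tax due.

Alternative floor tax:
  Base (financial-statement income): CHF 921,000
  Exemption: CHF 43,000 − 20% × (CHF 921,000 − CHF 772,000) = CHF 43,000 − CHF 29,800 = CHF 13,200
  Base: CHF 921,000 − CHF 13,200 = CHF 907,800
  CHF 907,800 × 14% = CHF 127,092

Mainline income levy:
  CHF 243,000 × 7% = CHF 17,010
  CHF 288,000 × 13% = CHF 37,440
  CHF 62,000 × 20% = CHF 12,400
  → CHF 66,850

CHF 127,092 > CHF 66,850, so the alternative floor tax is the binding amount.

CHF 127,092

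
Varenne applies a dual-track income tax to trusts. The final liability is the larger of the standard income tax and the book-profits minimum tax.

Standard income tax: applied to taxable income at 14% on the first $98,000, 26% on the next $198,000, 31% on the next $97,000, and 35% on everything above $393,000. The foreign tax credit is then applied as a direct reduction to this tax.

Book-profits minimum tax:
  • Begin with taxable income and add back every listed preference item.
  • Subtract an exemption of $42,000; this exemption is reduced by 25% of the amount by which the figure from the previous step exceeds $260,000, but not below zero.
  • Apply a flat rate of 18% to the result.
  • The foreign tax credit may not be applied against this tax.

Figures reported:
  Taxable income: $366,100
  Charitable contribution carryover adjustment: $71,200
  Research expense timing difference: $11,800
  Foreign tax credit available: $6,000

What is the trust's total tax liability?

Book-profits minimum tax:
  Adjusted income: $366,100 + $71,200 + $11,800 = $449,100
  Exemption: 25% × ($449,100 − $260,000) = $47,275 ≥ $42,000, so the exemption is fully phased out
  Base: $449,100 − $0 = $449,100
  $449,100 × 18% = $80,838

Standard income tax:
  $98,000 × 14% = $13,720
  $198,000 × 26% = $51,480
  $70,100 × 31% = $21,731
  → $86,931
  Less foreign tax credit $6,000 → $80,931

$80,931 > $80,838, so the standard income tax governs.

$80,931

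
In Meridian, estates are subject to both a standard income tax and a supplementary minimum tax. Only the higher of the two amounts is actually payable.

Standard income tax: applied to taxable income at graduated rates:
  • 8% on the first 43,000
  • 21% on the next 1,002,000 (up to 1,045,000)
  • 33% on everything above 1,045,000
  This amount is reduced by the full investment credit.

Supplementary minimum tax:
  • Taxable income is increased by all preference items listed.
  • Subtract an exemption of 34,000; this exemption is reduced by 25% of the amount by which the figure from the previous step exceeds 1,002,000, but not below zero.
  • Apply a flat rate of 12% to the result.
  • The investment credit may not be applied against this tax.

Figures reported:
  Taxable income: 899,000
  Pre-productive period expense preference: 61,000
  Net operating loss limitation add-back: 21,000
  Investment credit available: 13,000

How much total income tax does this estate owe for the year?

170,200

Standard income tax:
  43,000 × 8% = 3,440
  856,000 × 21% = 179,760
  → 183,200
  Less investment credit 13,000 → 170,200

Supplementary minimum tax:
  Adjusted income: 899,000 + 61,000 + 21,000 = 981,000
  Exemption: 981,000 ≤ 1,002,000, so full 34,000 applies
  Base: 981,000 − 34,000 = 947,000
  947,000 × 12% = 113,640

170,200 > 113,640, so the standard income tax governs.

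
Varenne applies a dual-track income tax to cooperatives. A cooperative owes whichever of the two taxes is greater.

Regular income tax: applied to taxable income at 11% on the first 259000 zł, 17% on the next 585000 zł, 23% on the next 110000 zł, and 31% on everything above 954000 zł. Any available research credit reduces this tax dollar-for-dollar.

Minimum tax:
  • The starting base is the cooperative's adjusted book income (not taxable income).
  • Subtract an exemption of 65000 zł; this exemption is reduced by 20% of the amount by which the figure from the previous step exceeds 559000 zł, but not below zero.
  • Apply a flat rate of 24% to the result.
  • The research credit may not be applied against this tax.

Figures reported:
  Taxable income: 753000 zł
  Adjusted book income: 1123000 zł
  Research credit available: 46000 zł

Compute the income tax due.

269520 zł

Regular income tax:
  259000 zł × 11% = 28490 zł
  494000 zł × 17% = 83980 zł
  → 112470 zł
  Less research credit 46000 zł → 66470 zł

Minimum tax:
  Base (adjusted book income): 1123000 zł
  Exemption: 20% × (1123000 zł − 559000 zł) = 112800 zł ≥ 65000 zł, so the exemption is fully phased out
  Base: 1123000 zł − 0 zł = 1123000 zł
  1123000 zł × 24% = 269520 zł

269520 zł > 66470 zł, so the minimum tax is the binding amount.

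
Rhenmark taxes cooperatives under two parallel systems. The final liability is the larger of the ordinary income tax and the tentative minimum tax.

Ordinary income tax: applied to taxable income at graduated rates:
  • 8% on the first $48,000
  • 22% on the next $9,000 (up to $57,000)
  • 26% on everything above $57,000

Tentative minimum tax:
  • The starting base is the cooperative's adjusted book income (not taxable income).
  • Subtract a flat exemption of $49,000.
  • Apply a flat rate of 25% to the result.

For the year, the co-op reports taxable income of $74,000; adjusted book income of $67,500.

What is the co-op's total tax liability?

$10,240

Ordinary income tax:
  $48,000 × 8% = $3,840
  $9,000 × 22% = $1,980
  $17,000 × 26% = $4,420
  → $10,240

Tentative minimum tax:
  Base (adjusted book income): $67,500
  Less exemption $49,000 → base $18,500
  $18,500 × 25% = $4,625

$10,240 > $4,625, so the ordinary income tax governs.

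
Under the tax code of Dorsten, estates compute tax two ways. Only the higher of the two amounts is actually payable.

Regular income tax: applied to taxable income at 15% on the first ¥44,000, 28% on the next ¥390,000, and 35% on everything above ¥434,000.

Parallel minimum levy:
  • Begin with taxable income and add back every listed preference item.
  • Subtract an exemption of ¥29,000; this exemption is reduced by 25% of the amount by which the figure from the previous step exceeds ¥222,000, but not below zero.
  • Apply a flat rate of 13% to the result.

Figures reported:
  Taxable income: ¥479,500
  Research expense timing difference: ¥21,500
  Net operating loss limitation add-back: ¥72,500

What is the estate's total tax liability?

Parallel minimum levy:
  Adjusted income: ¥479,500 + ¥21,500 + ¥72,500 = ¥573,500
  Exemption: 25% × (¥573,500 − ¥222,000) = ¥87,875 ≥ ¥29,000, so the exemption is fully phased out
  Base: ¥573,500 − ¥0 = ¥573,500
  ¥573,500 × 13% = ¥74,555

Regular income tax:
  ¥44,000 × 15% = ¥6,600
  ¥390,000 × 28% = ¥109,200
  ¥45,500 × 35% = ¥15,925
  → ¥131,725

¥131,725 > ¥74,555, so the regular income tax governs.

¥131,725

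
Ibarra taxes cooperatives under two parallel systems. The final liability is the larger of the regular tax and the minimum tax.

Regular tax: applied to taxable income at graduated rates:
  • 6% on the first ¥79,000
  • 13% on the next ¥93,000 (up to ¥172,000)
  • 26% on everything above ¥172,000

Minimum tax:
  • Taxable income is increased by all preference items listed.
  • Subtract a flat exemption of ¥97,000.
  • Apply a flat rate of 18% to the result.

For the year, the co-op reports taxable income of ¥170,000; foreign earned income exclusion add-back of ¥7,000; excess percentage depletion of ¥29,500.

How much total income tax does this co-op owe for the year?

¥19,710

Regular tax:
  ¥79,000 × 6% = ¥4,740
  ¥91,000 × 13% = ¥11,830
  → ¥16,570

Minimum tax:
  Adjusted income: ¥170,000 + ¥7,000 + ¥29,500 = ¥206,500
  Less exemption ¥97,000 → base ¥109,500
  ¥109,500 × 18% = ¥19,710

¥19,710 > ¥16,570, so the minimum tax is the binding amount.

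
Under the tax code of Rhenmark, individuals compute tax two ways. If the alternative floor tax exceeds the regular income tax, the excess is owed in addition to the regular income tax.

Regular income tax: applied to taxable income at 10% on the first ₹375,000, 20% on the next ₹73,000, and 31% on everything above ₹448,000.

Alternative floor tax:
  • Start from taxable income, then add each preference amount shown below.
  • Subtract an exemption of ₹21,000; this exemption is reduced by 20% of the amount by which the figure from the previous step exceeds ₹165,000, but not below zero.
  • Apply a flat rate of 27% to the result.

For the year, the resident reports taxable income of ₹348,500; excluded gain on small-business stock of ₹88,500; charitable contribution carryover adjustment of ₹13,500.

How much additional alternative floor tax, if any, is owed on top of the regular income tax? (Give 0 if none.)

₹86,785

Regular income tax:
  ₹348,500 × 10% = ₹34,850

Alternative floor tax:
  Adjusted income: ₹348,500 + ₹88,500 + ₹13,500 = ₹450,500
  Exemption: 20% × (₹450,500 − ₹165,000) = ₹57,100 ≥ ₹21,000, so the exemption is fully phased out
  Base: ₹450,500 − ₹0 = ₹450,500
  ₹450,500 × 27% = ₹121,635

Excess of alternative floor tax over regular income tax: ₹121,635 − ₹34,850 = ₹86,785.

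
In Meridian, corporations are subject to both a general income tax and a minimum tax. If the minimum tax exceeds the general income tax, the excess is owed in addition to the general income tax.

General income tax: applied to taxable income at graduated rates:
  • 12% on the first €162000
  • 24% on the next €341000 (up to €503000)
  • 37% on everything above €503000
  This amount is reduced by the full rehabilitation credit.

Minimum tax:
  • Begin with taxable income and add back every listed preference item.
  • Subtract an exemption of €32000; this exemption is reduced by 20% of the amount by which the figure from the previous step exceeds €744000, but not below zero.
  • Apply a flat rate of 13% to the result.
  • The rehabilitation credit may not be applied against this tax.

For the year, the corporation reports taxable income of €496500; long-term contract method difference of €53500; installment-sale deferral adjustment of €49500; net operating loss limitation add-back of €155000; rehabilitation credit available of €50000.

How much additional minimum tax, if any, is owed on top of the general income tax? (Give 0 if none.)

General income tax:
  €162000 × 12% = €19440
  €334500 × 24% = €80280
  → €99720
  Less rehabilitation credit €50000 → €49720

Minimum tax:
  Adjusted income: €496500 + €53500 + €49500 + €155000 = €754500
  Exemption: €32000 − 20% × (€754500 − €744000) = €32000 − €2100 = €29900
  Base: €754500 − €29900 = €724600
  €724600 × 13% = €94198

Excess of minimum tax over general income tax: €94198 − €49720 = €44478.

€44478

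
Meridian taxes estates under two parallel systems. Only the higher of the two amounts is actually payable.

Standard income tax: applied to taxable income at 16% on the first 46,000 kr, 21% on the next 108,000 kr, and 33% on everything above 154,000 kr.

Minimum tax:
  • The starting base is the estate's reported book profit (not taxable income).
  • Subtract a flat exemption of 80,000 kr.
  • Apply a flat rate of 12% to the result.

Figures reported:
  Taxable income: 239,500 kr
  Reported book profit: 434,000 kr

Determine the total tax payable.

58,255 kr

Standard income tax:
  46,000 kr × 16% = 7,360 kr
  108,000 kr × 21% = 22,680 kr
  85,500 kr × 33% = 28,215 kr
  → 58,255 kr

Minimum tax:
  Base (reported book profit): 434,000 kr
  Less exemption 80,000 kr → base 354,000 kr
  354,000 kr × 12% = 42,480 kr

58,255 kr > 42,480 kr, so the standard income tax governs.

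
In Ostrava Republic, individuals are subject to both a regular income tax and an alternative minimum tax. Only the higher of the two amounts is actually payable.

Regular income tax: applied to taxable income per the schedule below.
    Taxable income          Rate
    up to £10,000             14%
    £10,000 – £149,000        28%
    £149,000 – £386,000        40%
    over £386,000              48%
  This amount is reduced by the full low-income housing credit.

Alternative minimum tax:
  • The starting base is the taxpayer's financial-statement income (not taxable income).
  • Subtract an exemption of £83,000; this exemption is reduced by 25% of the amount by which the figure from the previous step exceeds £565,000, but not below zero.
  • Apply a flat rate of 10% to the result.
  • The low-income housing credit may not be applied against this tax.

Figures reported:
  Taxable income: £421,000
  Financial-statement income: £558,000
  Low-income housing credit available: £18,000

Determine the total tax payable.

£133,920

Regular income tax:
  £10,000 × 14% = £1,400
  £139,000 × 28% = £38,920
  £237,000 × 40% = £94,800
  £35,000 × 48% = £16,800
  → £151,920
  Less low-income housing credit £18,000 → £133,920

Alternative minimum tax:
  Base (financial-statement income): £558,000
  Exemption: £558,000 ≤ £565,000, so full £83,000 applies
  Base: £558,000 − £83,000 = £475,000
  £475,000 × 10% = £47,500

£133,920 > £47,500, so the regular income tax governs.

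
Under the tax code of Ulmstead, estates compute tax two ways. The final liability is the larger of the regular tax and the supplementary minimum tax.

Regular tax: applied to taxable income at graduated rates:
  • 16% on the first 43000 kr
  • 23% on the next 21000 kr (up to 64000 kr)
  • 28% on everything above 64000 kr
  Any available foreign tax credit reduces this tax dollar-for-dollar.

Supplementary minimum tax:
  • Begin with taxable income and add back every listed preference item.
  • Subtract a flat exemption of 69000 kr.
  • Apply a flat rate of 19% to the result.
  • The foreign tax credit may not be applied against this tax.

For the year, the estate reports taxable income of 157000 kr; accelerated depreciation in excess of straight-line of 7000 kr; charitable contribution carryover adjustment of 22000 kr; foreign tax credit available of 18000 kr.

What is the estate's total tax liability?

Regular tax:
  43000 kr × 16% = 6880 kr
  21000 kr × 23% = 4830 kr
  93000 kr × 28% = 26040 kr
  → 37750 kr
  Less foreign tax credit 18000 kr → 19750 kr

Supplementary minimum tax:
  Adjusted income: 157000 kr + 7000 kr + 22000 kr = 186000 kr
  Less exemption 69000 kr → base 117000 kr
  117000 kr × 19% = 22230 kr

22230 kr > 19750 kr, so the supplementary minimum tax is the binding amount.

22230 kr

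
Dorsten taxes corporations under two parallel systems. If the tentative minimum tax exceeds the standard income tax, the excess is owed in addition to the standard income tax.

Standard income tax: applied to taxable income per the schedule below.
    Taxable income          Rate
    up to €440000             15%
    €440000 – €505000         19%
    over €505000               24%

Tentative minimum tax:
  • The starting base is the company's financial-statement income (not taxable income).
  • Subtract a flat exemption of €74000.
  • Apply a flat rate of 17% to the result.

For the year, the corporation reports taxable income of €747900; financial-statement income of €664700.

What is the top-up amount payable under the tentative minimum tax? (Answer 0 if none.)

Standard income tax:
  €440000 × 15% = €66000
  €65000 × 19% = €12350
  €242900 × 24% = €58296
  → €136646

Tentative minimum tax:
  Base (financial-statement income): €664700
  Less exemption €74000 → base €590700
  €590700 × 17% = €100419

€100419 ≤ €136646, so no add-on is due.

€0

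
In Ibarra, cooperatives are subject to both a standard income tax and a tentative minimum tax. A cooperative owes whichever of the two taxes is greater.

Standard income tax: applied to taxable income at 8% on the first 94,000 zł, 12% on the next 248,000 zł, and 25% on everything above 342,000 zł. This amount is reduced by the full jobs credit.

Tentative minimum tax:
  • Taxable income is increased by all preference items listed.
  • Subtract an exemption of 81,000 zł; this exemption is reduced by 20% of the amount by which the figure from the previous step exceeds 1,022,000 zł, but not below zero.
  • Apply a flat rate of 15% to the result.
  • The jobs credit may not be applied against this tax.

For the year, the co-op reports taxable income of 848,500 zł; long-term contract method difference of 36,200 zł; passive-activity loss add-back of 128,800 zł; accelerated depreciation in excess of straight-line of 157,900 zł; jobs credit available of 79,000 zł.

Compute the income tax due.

168,042 zł

Tentative minimum tax:
  Adjusted income: 848,500 zł + 36,200 zł + 128,800 zł + 157,900 zł = 1,171,400 zł
  Exemption: 81,000 zł − 20% × (1,171,400 zł − 1,022,000 zł) = 81,000 zł − 29,880 zł = 51,120 zł
  Base: 1,171,400 zł − 51,120 zł = 1,120,280 zł
  1,120,280 zł × 15% = 168,042 zł

Standard income tax:
  94,000 zł × 8% = 7,520 zł
  248,000 zł × 12% = 29,760 zł
  506,500 zł × 25% = 126,625 zł
  → 163,905 zł
  Less jobs credit 79,000 zł → 84,905 zł

168,042 zł > 84,905 zł, so the tentative minimum tax is the binding amount.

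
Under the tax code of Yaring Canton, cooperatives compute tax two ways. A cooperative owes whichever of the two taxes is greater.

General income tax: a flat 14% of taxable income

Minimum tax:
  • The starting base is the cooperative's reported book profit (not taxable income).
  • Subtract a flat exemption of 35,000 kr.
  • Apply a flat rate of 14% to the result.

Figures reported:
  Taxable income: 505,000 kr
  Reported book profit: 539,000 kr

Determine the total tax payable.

Minimum tax:
  Base (reported book profit): 539,000 kr
  Less exemption 35,000 kr → base 504,000 kr
  504,000 kr × 14% = 70,560 kr

General income tax:
  505,000 kr × 14% = 70,700 kr

70,700 kr > 70,560 kr, so the general income tax governs.

70,700 kr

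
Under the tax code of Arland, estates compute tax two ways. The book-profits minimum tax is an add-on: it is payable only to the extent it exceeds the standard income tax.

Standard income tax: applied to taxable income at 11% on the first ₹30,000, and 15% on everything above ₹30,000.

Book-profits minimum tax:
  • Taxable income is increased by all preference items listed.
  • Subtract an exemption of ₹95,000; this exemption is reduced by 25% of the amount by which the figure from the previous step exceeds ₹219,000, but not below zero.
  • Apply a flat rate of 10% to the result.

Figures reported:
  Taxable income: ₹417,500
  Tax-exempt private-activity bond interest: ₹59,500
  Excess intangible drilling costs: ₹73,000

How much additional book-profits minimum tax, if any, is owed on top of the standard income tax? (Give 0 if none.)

₹0

Standard income tax:
  ₹30,000 × 11% = ₹3,300
  ₹387,500 × 15% = ₹58,125
  → ₹61,425

Book-profits minimum tax:
  Adjusted income: ₹417,500 + ₹59,500 + ₹73,000 = ₹550,000
  Exemption: ₹95,000 − 25% × (₹550,000 − ₹219,000) = ₹95,000 − ₹82,750 = ₹12,250
  Base: ₹550,000 − ₹12,250 = ₹537,750
  ₹537,750 × 10% = ₹53,775

₹53,775 ≤ ₹61,425, so no add-on is due.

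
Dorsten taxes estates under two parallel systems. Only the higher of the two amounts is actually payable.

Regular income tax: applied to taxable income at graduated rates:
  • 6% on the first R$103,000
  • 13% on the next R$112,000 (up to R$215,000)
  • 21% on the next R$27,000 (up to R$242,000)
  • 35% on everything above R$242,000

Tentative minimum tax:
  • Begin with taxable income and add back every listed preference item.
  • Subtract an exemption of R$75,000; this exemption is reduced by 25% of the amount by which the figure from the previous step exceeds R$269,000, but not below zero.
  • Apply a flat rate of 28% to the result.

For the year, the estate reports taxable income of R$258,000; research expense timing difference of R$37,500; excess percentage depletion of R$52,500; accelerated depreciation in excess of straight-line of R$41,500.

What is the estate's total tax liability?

Tentative minimum tax:
  Adjusted income: R$258,000 + R$37,500 + R$52,500 + R$41,500 = R$389,500
  Exemption: R$75,000 − 25% × (R$389,500 − R$269,000) = R$75,000 − R$30,125 = R$44,875
  Base: R$389,500 − R$44,875 = R$344,625
  R$344,625 × 28% = R$96,495

Regular income tax:
  R$103,000 × 6% = R$6,180
  R$112,000 × 13% = R$14,560
  R$27,000 × 21% = R$5,670
  R$16,000 × 35% = R$5,600
  → R$32,010

R$96,495 > R$32,010, so the tentative minimum tax is the binding amount.

R$96,495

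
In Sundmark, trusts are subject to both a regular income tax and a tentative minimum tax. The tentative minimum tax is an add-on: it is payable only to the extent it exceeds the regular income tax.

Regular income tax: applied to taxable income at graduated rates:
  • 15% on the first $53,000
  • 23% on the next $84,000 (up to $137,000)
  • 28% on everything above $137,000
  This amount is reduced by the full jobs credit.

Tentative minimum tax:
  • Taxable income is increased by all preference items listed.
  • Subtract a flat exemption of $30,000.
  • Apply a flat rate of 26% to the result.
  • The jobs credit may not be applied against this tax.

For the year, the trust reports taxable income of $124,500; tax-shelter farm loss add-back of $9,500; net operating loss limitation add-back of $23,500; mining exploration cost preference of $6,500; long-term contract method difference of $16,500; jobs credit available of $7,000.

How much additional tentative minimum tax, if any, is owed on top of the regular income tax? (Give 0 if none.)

$21,735

Regular income tax:
  $53,000 × 15% = $7,950
  $71,500 × 23% = $16,445
  → $24,395
  Less jobs credit $7,000 → $17,395

Tentative minimum tax:
  Adjusted income: $124,500 + $9,500 + $23,500 + $6,500 + $16,500 = $180,500
  Less exemption $30,000 → base $150,500
  $150,500 × 26% = $39,130

Excess of tentative minimum tax over regular income tax: $39,130 − $17,395 = $21,735.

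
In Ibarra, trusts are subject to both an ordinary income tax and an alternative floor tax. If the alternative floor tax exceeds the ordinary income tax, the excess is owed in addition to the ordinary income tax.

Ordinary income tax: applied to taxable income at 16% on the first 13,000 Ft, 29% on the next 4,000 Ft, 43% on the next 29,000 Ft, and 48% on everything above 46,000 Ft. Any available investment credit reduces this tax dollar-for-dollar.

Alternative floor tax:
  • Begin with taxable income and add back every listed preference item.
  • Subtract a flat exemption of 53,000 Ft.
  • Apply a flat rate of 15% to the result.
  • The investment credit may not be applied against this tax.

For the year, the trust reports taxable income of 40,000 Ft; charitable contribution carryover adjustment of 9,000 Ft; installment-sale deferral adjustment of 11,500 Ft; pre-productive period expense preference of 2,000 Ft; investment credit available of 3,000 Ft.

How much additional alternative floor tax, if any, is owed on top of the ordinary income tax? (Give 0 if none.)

Ordinary income tax:
  13,000 Ft × 16% = 2,080 Ft
  4,000 Ft × 29% = 1,160 Ft
  23,000 Ft × 43% = 9,890 Ft
  → 13,130 Ft
  Less investment credit 3,000 Ft → 10,130 Ft

Alternative floor tax:
  Adjusted income: 40,000 Ft + 9,000 Ft + 11,500 Ft + 2,000 Ft = 62,500 Ft
  Less exemption 53,000 Ft → base 9,500 Ft
  9,500 Ft × 15% = 1,425 Ft

1,425 Ft ≤ 10,130 Ft, so no add-on is due.

0 Ft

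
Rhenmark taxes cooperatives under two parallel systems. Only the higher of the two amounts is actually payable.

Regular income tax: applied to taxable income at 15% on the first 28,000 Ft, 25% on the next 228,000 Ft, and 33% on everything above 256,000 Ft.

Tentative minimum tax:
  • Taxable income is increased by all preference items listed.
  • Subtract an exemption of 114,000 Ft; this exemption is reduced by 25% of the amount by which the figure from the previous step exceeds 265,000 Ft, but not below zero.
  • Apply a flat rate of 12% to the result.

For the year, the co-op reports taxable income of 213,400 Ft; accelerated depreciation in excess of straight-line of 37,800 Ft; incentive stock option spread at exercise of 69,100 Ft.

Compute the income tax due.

Tentative minimum tax:
  Adjusted income: 213,400 Ft + 37,800 Ft + 69,100 Ft = 320,300 Ft
  Exemption: 114,000 Ft − 25% × (320,300 Ft − 265,000 Ft) = 114,000 Ft − 13,825 Ft = 100,175 Ft
  Base: 320,300 Ft − 100,175 Ft = 220,125 Ft
  220,125 Ft × 12% = 26,415 Ft

Regular income tax:
  28,000 Ft × 15% = 4,200 Ft
  185,400 Ft × 25% = 46,350 Ft
  → 50,550 Ft

50,550 Ft > 26,415 Ft, so the regular income tax governs.

50,550 Ft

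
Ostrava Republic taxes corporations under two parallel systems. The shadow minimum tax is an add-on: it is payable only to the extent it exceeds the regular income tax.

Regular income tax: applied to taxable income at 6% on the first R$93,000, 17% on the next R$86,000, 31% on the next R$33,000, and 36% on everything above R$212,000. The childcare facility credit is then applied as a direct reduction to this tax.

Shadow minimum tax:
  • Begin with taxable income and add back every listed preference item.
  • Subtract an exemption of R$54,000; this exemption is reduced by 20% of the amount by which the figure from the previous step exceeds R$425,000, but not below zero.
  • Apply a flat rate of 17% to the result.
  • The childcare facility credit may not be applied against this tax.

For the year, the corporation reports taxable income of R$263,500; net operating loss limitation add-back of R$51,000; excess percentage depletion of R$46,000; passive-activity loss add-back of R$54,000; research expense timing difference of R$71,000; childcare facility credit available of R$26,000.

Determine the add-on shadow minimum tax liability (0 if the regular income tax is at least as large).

R$52,442

Shadow minimum tax:
  Adjusted income: R$263,500 + R$51,000 + R$46,000 + R$54,000 + R$71,000 = R$485,500
  Exemption: R$54,000 − 20% × (R$485,500 − R$425,000) = R$54,000 − R$12,100 = R$41,900
  Base: R$485,500 − R$41,900 = R$443,600
  R$443,600 × 17% = R$75,412

Regular income tax:
  R$93,000 × 6% = R$5,580
  R$86,000 × 17% = R$14,620
  R$33,000 × 31% = R$10,230
  R$51,500 × 36% = R$18,540
  → R$48,970
  Less childcare facility credit R$26,000 → R$22,970

Excess of shadow minimum tax over regular income tax: R$75,412 − R$22,970 = R$52,442.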